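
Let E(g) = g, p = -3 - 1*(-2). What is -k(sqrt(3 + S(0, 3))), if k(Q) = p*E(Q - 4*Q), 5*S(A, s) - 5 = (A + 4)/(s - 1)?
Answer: -3*sqrt(110)/5 ≈ -6.2929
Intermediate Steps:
p = -1 (p = -3 + 2 = -1)
S(A, s) = 1 + (4 + A)/(5*(-1 + s)) (S(A, s) = 1 + ((A + 4)/(s - 1))/5 = 1 + ((4 + A)/(-1 + s))/5 = 1 + (4 + A)/(5*(-1 + s)))
k(Q) = 3*Q (k(Q) = -(Q - 4*Q) = -(-3)*Q = 3*Q)
-k(sqrt(3 + S(0, 3))) = -3*sqrt(3 + (-1 + 0 + 5*3)/(5*(-1 + 3))) = -3*sqrt(3 + (1/5)*(-1 + 0 + 15)/2) = -3*sqrt(3 + (1/5)*(1/2)*14) = -3*sqrt(3 + 7/5) = -3*sqrt(22/5) = -3*sqrt(110)/5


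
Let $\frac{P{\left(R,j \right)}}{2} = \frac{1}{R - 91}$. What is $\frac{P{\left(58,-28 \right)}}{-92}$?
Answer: $\frac{1}{1518} \approx 0.00065876$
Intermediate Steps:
$P{\left(R,j \right)} = \frac{2}{-91 + R}$ ($P{\left(R,j \right)} = \frac{2}{R - 91} = \frac{2}{-91 + R}$)
$\frac{P{\left(58,-28 \right)}}{-92} = \frac{2 \frac{1}{-91 + 58}}{-92} = \frac{2}{-33} \left(- \frac{1}{92}\right) = 2 \left(- \frac{1}{33}\right) \left(- \frac{1}{92}\right) = \left(- \frac{2}{33}\right) \left(- \frac{1}{92}\right) = \frac{1}{1518}$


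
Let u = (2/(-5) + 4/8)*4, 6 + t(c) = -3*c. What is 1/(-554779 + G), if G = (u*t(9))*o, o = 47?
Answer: -5/2776997 ≈ -1.8005e-6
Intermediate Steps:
t(c) = -6 - 3*c
u = ⅖ (u = (2*(-⅕) + 4*(⅛))*4 = (-⅖ + ½)*4 = (⅒)*4 = ⅖ ≈ 0.40000)
G = -3102/5 (G = (2*(-6 - 3*9)/5)*47 = (2*(-6 - 27)/5)*47 = ((⅖)*(-33))*47 = -66/5*47 = -3102/5 ≈ -620.40)
1/(-554779 + G) = 1/(-554779 - 3102/5) = 1/(-2776997/5) = -5/2776997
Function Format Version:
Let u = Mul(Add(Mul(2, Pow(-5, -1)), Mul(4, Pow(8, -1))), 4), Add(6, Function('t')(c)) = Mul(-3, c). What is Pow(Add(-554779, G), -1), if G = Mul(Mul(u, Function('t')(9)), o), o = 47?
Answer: Rational(-5, 2776997) ≈ -1.8005e-6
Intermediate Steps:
Function('t')(c) = Add(-6, Mul(-3, c))
u = Rational(2, 5) (u = Mul(Add(Mul(2, Rational(-1, 5)), Mul(4, Rational(1, 8))), 4) = Mul(Add(Rational(-2, 5), Rational(1, 2)), 4) = Mul(Rational(1, 10), 4) = Rational(2, 5) ≈ 0.40000)
G = Rational(-3102, 5) (G = Mul(Mul(Rational(2, 5), Add(-6, Mul(-3, 9))), 47) = Mul(Mul(Rational(2, 5), Add(-6, -27)), 47) = Mul(Mul(Rational(2, 5), -33), 47) = Mul(Rational(-66, 5), 47) = Rational(-3102, 5) ≈ -620.40)
Pow(Add(-554779, G), -1) = Pow(Add(-554779, Rational(-3102, 5)), -1) = Pow(Rational(-2776997, 5), -1) = Rational(-5, 2776997)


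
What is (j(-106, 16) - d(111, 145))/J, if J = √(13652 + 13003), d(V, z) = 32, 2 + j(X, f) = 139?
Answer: 7*√26655/1777 ≈ 0.64313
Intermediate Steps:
j(X, f) = 137 (j(X, f) = -2 + 139 = 137)
J = √26655 ≈ 163.26
(j(-106, 16) - d(111, 145))/J = (137 - 1*32)/(√26655) = (137 - 32)*(√26655/26655) = 105*(√26655/26655) = 7*√26655/1777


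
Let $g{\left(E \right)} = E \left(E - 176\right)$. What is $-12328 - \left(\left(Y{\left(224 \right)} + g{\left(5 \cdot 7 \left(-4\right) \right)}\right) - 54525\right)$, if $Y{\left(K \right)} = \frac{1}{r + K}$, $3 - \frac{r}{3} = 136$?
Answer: $- \frac{357524}{175} \approx -2043.0$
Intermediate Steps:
$r = -399$ ($r = 9 - 408 = -399$)
$g{\left(E \right)} = E \left(-176 + E\right)$
$Y{\left(K \right)} = \frac{1}{-399 + K}$
$-12328 - \left(\left(Y{\left(224 \right)} + g{\left(5 \cdot 7 \left(-4\right) \right)}\right) - 54525\right) = -12328 - \left(\left(\frac{1}{-399 + 224} + 5 \cdot 7 \left(-4\right) \left(-176 + 5 \cdot 7 \left(-4\right)\right)\right) - 54525\right) = -12328 - \left(\left(\frac{1}{-175} + 35 \left(-4\right) \left(-176 + 35 \left(-4\right)\right)\right) - 54525\right) = -12328 - \left(\left(- \frac{1}{175} - 140 \left(-176 - 140\right)\right) - 54525\right) = -12328 - \left(\left(- \frac{1}{175} - -44240\right) - 54525\right) = -12328 - \left(\left(- \frac{1}{175} + 44240\right) - 54525\right) = -12328 - \left(\frac{7741999}{175} - 54525\right) = -12328 - - \frac{1799876}{175} = -12328 + \frac{1799876}{175} = - \frac{357524}{175}$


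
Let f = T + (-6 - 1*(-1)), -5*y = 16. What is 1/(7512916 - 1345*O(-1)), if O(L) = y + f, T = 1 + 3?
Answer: 1/7518565 ≈ 1.3300e-7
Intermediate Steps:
T = 4
y = -16/5 (y = -⅕*16 = -16/5 ≈ -3.2000)
f = -1 (f = 4 + (-6 - 1*(-1)) = 4 + (-6 + 1) = 4 - 5 = -1)
O(L) = -21/5 (O(L) = -16/5 - 1 = -21/5)
1/(7512916 - 1345*O(-1)) = 1/(7512916 - 1345*(-21/5)) = 1/(7512916 + 5649) = 1/7518565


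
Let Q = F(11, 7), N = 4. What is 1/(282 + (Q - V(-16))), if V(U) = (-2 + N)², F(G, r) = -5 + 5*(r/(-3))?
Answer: 3/784 ≈ 0.0038265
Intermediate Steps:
F(G, r) = -5 - 5*r/3 (F(G, r) = -5 + 5*(r*(-⅓)) = -5 + 5*(-r/3) = -5 - 5*r/3)
V(U) = 4 (V(U) = (-2 + 4)² = 2² = 4)
Q = -50/3 (Q = -5 - 5/3*7 = -5 - 35/3 = -50/3 ≈ -16.667)
1/(282 + (Q - V(-16))) = 1/(282 + (-50/3 - 1*4)) = 1/(282 + (-50/3 - 4)) = 1/(282 - 62/3) = 1/(784/3) = 3/784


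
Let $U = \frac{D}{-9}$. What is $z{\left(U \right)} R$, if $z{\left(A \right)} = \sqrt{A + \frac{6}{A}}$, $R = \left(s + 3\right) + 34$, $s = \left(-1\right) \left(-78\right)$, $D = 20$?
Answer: $\frac{23 i \sqrt{4430}}{6} \approx 255.14 i$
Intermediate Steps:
$s = 78$
$R = 115$ ($R = \left(78 + 3\right) + 34 = 81 + 34 = 115$)
$U = - \frac{20}{9}$ ($U = \frac{20}{-9} = 20 \left(- \frac{1}{9}\right) = - \frac{20}{9} \approx -2.2222$)
$z{\left(U \right)} R = \sqrt{- \frac{20}{9} + \frac{6}{- \frac{20}{9}}} \cdot 115 = \sqrt{- \frac{20}{9} + 6 \left(- \frac{9}{20}\right)} 115 = \sqrt{- \frac{20}{9} - \frac{27}{10}} \cdot 115 = \sqrt{- \frac{443}{90}} \cdot 115 = \frac{i \sqrt{4430}}{30} \cdot 115 = \frac{23 i \sqrt{4430}}{6}$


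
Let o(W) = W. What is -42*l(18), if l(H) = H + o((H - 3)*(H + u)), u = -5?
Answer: -8946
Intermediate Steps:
l(H) = H + (-5 + H)*(-3 + H) (l(H) = H + (H - 3)*(H - 5) = H + (-3 + H)*(-5 + H) = H + (-5 + H)*(-3 + H))
-42*l(18) = -42*(15 + 18² - 7*18) = -42*(15 + 324 - 126) = -42*213 = -8946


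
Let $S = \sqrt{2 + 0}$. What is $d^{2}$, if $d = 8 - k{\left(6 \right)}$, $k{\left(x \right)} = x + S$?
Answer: $\left(2 - \sqrt{2}\right)^{2} \approx 0.34315$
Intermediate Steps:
$S = \sqrt{2} \approx 1.4142$
$k{\left(x \right)} = x + \sqrt{2}$
$d = 2 - \sqrt{2}$ ($d = 8 - \left(6 + \sqrt{2}\right) = 2 - \sqrt{2} \approx 0.58579$)
$d^{2} = \left(2 - \sqrt{2}\right)^{2}$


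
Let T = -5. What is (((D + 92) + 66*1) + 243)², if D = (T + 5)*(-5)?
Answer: 160801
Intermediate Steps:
D = 0 (D = (-5 + 5)*(-5) = 0*(-5) = 0)
(((D + 92) + 66*1) + 243)² = (((0 + 92) + 66*1) + 243)² = ((92 + 66) + 243)² = (158 + 243)² = 401² = 160801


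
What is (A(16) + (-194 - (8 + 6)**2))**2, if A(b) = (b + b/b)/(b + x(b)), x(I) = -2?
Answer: 29626249/196 ≈ 1.5115e+5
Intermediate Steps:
A(b) = (1 + b)/(-2 + b) (A(b) = (b + b/b)/(b - 2) = (b + 1)/(-2 + b) = (1 + b)/(-2 + b))
(A(16) + (-194 - (8 + 6)**2))**2 = ((1 + 16)/(-2 + 16) + (-194 - (8 + 6)**2))**2 = (17/14 + (-194 - 1*14**2))**2 = ((1/14)*17 + (-194 - 1*196))**2 = (17/14 + (-194 - 196))**2 = (17/14 - 390)**2 = (-5443/14)**2 = 29626249/196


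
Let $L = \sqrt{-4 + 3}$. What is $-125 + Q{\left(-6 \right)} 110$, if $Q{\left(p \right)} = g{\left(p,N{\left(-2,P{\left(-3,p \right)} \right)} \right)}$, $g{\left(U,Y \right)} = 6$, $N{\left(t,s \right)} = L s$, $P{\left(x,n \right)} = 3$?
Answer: $535$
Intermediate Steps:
$L = i$ ($L = \sqrt{-1} = i \approx 1.0 i$)
$N{\left(t,s \right)} = i s$
$Q{\left(p \right)} = 6$
$-125 + Q{\left(-6 \right)} 110 = -125 + 6 \cdot 110 = -125 + 660 = 535$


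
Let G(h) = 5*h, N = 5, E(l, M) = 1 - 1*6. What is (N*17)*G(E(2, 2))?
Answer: -2125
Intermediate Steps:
E(l, M) = -5 (E(l, M) = 1 - 6 = -5)
(N*17)*G(E(2, 2)) = (5*17)*(5*(-5)) = 85*(-25) = -2125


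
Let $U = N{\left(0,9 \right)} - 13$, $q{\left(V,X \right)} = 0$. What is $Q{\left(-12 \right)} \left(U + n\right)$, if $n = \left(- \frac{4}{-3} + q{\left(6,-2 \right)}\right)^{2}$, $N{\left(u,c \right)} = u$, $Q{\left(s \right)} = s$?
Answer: $\frac{404}{3} \approx 134.67$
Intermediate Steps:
$U = -13$ ($U = 0 - 13 = -13$)
$n = \frac{16}{9}$ ($n = \left(- \frac{4}{-3} + 0\right)^{2} = \left(\left(-4\right) \left(- \frac{1}{3}\right) + 0\right)^{2} = \left(\frac{4}{3} + 0\right)^{2} = \left(\frac{4}{3}\right)^{2} = \frac{16}{9} \approx 1.7778$)
$Q{\left(-12 \right)} \left(U + n\right) = - 12 \left(-13 + \frac{16}{9}\right) = \left(-12\right) \left(- \frac{101}{9}\right) = \frac{404}{3}$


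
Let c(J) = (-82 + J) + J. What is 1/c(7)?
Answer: -1/68 ≈ -0.014706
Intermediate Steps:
c(J) = -82 + 2*J
1/c(7) = 1/(-82 + 2*7) = 1/(-82 + 14) = 1/(-68) = -1/68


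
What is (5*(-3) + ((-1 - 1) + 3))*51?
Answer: -714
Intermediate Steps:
(5*(-3) + ((-1 - 1) + 3))*51 = (-15 + (-2 + 3))*51 = (-15 + 1)*51 = -14*51 = -714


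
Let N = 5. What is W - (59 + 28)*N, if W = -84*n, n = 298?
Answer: -25467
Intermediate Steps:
W = -25032 (W = -84*298 = -25032)
W - (59 + 28)*N = -25032 - (59 + 28)*5 = -25032 - 87*5 = -25032 - 1*435 = -25032 - 435 = -25467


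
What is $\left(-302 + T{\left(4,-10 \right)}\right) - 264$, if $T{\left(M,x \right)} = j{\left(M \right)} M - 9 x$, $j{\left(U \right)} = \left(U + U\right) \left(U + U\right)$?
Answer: $-220$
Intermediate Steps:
$j{\left(U \right)} = 4 U^{2}$ ($j{\left(U \right)} = 2 U 2 U = 4 U^{2}$)
$T{\left(M,x \right)} = - 9 x + 4 M^{3}$ ($T{\left(M,x \right)} = 4 M^{2} M - 9 x = 4 M^{3} - 9 x = - 9 x + 4 M^{3}$)
$\left(-302 + T{\left(4,-10 \right)}\right) - 264 = \left(-302 - \left(-90 - 4 \cdot 4^{3}\right)\right) - 264 = \left(-302 + \left(90 + 4 \cdot 64\right)\right) - 264 = \left(-302 + \left(90 + 256\right)\right) - 264 = \left(-302 + 346\right) - 264 = 44 - 264 = -220$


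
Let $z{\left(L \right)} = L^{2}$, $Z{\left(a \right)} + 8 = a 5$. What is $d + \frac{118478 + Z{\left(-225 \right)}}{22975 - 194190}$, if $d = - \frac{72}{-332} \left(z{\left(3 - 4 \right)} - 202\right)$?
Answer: $- \frac{125839101}{2842169} \approx -44.276$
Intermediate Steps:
$Z{\left(a \right)} = -8 + 5 a$ ($Z{\left(a \right)} = -8 + a 5 = -8 + 5 a$)
$d = - \frac{3618}{83}$ ($d = - \frac{72}{-332} \left(\left(3 - 4\right)^{2} - 202\right) = \left(-72\right) \left(- \frac{1}{332}\right) \left(\left(3 - 4\right)^{2} - 202\right) = \frac{18 \left(\left(-1\right)^{2} - 202\right)}{83} = \frac{18 \left(1 - 202\right)}{83} = \frac{18}{83} \left(-201\right) = - \frac{3618}{83} \approx -43.59$)
$d + \frac{118478 + Z{\left(-225 \right)}}{22975 - 194190} = - \frac{3618}{83} + \frac{118478 + \left(-8 + 5 \left(-225\right)\right)}{22975 - 194190} = - \frac{3618}{83} + \frac{118478 - 1133}{-171215} = - \frac{3618}{83} + \left(118478 - 1133\right) \left(- \frac{1}{171215}\right) = - \frac{3618}{83} + 117345 \left(- \frac{1}{171215}\right) = - \frac{3618}{83} - \frac{23469}{34243} = - \frac{125839101}{2842169}$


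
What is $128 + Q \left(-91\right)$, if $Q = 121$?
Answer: $-10883$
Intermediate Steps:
$128 + Q \left(-91\right) = 128 + 121 \left(-91\right) = 128 - 11011 = -10883$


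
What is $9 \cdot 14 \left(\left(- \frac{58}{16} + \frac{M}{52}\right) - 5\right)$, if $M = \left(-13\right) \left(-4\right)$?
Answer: $- \frac{3843}{4} \approx -960.75$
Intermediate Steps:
$M = 52$
$9 \cdot 14 \left(\left(- \frac{58}{16} + \frac{M}{52}\right) - 5\right) = 9 \cdot 14 \left(\left(- \frac{58}{16} + \frac{52}{52}\right) - 5\right) = 126 \left(\left(\left(-58\right) \frac{1}{16} + 52 \cdot \frac{1}{52}\right) - 5\right) = 126 \left(\left(- \frac{29}{8} + 1\right) - 5\right) = 126 \left(- \frac{21}{8} - 5\right) = 126 \left(- \frac{61}{8}\right) = - \frac{3843}{4}$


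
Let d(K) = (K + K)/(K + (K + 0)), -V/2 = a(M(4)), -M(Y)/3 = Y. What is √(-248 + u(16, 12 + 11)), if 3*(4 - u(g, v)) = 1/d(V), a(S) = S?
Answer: I*√2199/3 ≈ 15.631*I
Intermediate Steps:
M(Y) = -3*Y
V = 24 (V = -(-6)*4 = -2*(-12) = 24)
d(K) = 1 (d(K) = (2*K)/(K + K) = (2*K)/((2*K)) = (2*K)*(1/(2*K)) = 1)
u(g, v) = 11/3 (u(g, v) = 4 - ⅓/1 = 4 - ⅓*1 = 4 - ⅓ = 11/3)
√(-248 + u(16, 12 + 11)) = √(-248 + 11/3) = √(-733/3) = I*√2199/3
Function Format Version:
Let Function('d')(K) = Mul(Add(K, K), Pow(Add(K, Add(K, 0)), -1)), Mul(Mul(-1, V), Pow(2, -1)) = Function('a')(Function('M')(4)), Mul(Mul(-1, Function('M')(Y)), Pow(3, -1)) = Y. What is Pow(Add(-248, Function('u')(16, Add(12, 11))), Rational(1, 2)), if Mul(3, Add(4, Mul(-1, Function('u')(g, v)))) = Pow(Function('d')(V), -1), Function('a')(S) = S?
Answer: Mul(Rational(1, 3), I, Pow(2199, Rational(1, 2))) ≈ Mul(15.631, I)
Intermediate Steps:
Function('M')(Y) = Mul(-3, Y)
V = 24 (V = Mul(-2, Mul(-3, 4)) = Mul(-2, -12) = 24)
Function('d')(K) = 1 (Function('d')(K) = Mul(Mul(2, K), Pow(Add(K, K), -1)) = Mul(Mul(2, K), Pow(Mul(2, K), -1)) = Mul(Mul(2, K), Mul(Rational(1, 2), Pow(K, -1))) = 1)
Function('u')(g, v) = Rational(11, 3) (Function('u')(g, v) = Add(4, Mul(Rational(-1, 3), Pow(1, -1))) = Add(4, Mul(Rational(-1, 3), 1)) = Add(4, Rational(-1, 3)) = Rational(11, 3))
Pow(Add(-248, Function('u')(16, Add(12, 11))), Rational(1, 2)) = Pow(Add(-248, Rational(11, 3)), Rational(1, 2)) = Pow(Rational(-733, 3), Rational(1, 2)) = Mul(Rational(1, 3), I, Pow(2199, Rational(1, 2)))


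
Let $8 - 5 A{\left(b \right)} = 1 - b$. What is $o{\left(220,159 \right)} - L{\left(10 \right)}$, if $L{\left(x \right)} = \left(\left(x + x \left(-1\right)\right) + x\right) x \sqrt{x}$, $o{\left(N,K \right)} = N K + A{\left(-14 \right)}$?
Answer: $\frac{174893}{5} - 100 \sqrt{10} \approx 34662.0$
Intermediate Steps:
$A{\left(b \right)} = \frac{7}{5} + \frac{b}{5}$ ($A{\left(b \right)} = \frac{8}{5} - \frac{1 - b}{5} = \frac{8}{5} + \left(- \frac{1}{5} + \frac{b}{5}\right) = \frac{7}{5} + \frac{b}{5}$)
$o{\left(N,K \right)} = - \frac{7}{5} + K N$ ($o{\left(N,K \right)} = N K + \left(\frac{7}{5} + \frac{1}{5} \left(-14\right)\right) = K N + \left(\frac{7}{5} - \frac{14}{5}\right) = K N - \frac{7}{5} = - \frac{7}{5} + K N$)
$L{\left(x \right)} = x^{\frac{5}{2}}$ ($L{\left(x \right)} = \left(\left(x - x\right) + x\right) x \sqrt{x} = \left(0 + x\right) x \sqrt{x} = x x \sqrt{x} = x^{2} \sqrt{x} = x^{\frac{5}{2}}$)
$o{\left(220,159 \right)} - L{\left(10 \right)} = \left(- \frac{7}{5} + 159 \cdot 220\right) - 10^{\frac{5}{2}} = \left(- \frac{7}{5} + 34980\right) - 100 \sqrt{10} = \frac{174893}{5} - 100 \sqrt{10}$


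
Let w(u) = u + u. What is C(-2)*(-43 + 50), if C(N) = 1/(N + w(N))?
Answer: -7/6 ≈ -1.1667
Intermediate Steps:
w(u) = 2*u
C(N) = 1/(3*N) (C(N) = 1/(N + 2*N) = 1/(3*N))
C(-2)*(-43 + 50) = ((⅓)/(-2))*(-43 + 50) = ((⅓)*(-½))*7 = -⅙*7 = -7/6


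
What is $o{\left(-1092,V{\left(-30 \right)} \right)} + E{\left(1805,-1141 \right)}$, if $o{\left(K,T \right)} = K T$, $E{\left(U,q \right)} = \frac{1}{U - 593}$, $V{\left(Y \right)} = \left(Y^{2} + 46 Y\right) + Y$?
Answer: $\frac{674987041}{1212} \approx 5.5692 \cdot 10^{5}$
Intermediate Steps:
$V{\left(Y \right)} = Y^{2} + 47 Y$
$E{\left(U,q \right)} = \frac{1}{-593 + U}$
$o{\left(-1092,V{\left(-30 \right)} \right)} + E{\left(1805,-1141 \right)} = - 1092 \left(- 30 \left(47 - 30\right)\right) + \frac{1}{-593 + 1805} = - 1092 \left(\left(-30\right) 17\right) + \frac{1}{1212} = \left(-1092\right) \left(-510\right) + \frac{1}{1212} = 556920 + \frac{1}{1212} = \frac{674987041}{1212}$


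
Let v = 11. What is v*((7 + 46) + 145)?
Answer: 2178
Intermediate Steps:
v*((7 + 46) + 145) = 11*((7 + 46) + 145) = 11*(53 + 145) = 11*198 = 2178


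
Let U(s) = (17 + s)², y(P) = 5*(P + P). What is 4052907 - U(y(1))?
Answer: 4052178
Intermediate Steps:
y(P) = 10*P (y(P) = 5*(2*P) = 10*P)
4052907 - U(y(1)) = 4052907 - (17 + 10*1)² = 4052907 - (17 + 10)² = 4052907 - 1*27² = 4052907 - 1*729 = 4052907 - 729 = 4052178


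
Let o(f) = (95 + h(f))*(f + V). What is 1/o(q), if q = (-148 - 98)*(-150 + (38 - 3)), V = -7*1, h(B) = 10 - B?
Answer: -1/797156355 ≈ -1.2545e-9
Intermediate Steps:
V = -7
q = 28290 (q = -246*(-150 + 35) = -246*(-115) = 28290)
o(f) = (-7 + f)*(105 - f) (o(f) = (95 + (10 - f))*(f - 7) = (105 - f)*(-7 + f) = (-7 + f)*(105 - f))
1/o(q) = 1/(-735 - 1*28290² + 112*28290) = 1/(-735 - 1*800324100 + 3168480) = 1/(-735 - 800324100 + 3168480) = 1/(-797156355) = -1/797156355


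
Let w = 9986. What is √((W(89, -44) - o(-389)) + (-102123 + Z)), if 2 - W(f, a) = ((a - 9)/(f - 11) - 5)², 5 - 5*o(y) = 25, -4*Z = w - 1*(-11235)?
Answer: I*√653753218/78 ≈ 327.8*I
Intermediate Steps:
Z = -21221/4 (Z = -(9986 - 1*(-11235))/4 = -(9986 + 11235)/4 = -¼*21221 = -21221/4 ≈ -5305.3)
o(y) = -4 (o(y) = 1 - ⅕*25 = 1 - 5 = -4)
W(f, a) = 2 - (-5 + (-9 + a)/(-11 + f))² (W(f, a) = 2 - ((a - 9)/(f - 11) - 5)² = 2 - ((-9 + a)/(-11 + f) - 5)² = 2 - (-5 + (-9 + a)/(-11 + f))²)
√((W(89, -44) - o(-389)) + (-102123 + Z)) = √(((2 - (46 - 44 - 5*89)²/(-11 + 89)²) - 1*(-4)) + (-102123 - 21221/4)) = √(((2 - 1*(46 - 44 - 445)²/78²) + 4) - 429713/4) = √(((2 - 1*1/6084*(-443)²) + 4) - 429713/4) = √(((2 - 1*1/6084*196249) + 4) - 429713/4) = √(((2 - 196249/6084) + 4) - 429713/4) = √((-184081/6084 + 4) - 429713/4) = √(-159745/6084 - 429713/4) = √(-326876609/3042) = I*√653753218/78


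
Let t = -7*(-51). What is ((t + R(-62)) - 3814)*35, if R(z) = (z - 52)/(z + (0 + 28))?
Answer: -2054920/17 ≈ -1.2088e+5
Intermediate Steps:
t = 357
R(z) = (-52 + z)/(28 + z) (R(z) = (-52 + z)/(z + 28) = (-52 + z)/(28 + z))
((t + R(-62)) - 3814)*35 = ((357 + (-52 - 62)/(28 - 62)) - 3814)*35 = ((357 - 114/(-34)) - 3814)*35 = ((357 - 1/34*(-114)) - 3814)*35 = ((357 + 57/17) - 3814)*35 = (6126/17 - 3814)*35 = -58712/17*35 = -2054920/17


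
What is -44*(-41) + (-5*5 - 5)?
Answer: 1774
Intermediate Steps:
-44*(-41) + (-5*5 - 5) = 1804 + (-25 - 5) = 1804 - 30 = 1774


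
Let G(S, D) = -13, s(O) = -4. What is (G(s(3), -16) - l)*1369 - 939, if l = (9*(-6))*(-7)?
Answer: -536218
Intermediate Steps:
l = 378 (l = -54*(-7) = 378)
(G(s(3), -16) - l)*1369 - 939 = (-13 - 1*378)*1369 - 939 = (-13 - 378)*1369 - 939 = -391*1369 - 939 = -535279 - 939 = -536218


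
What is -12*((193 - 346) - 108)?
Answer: 3132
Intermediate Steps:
-12*((193 - 346) - 108) = -12*(-153 - 108) = -12*(-261) = 3132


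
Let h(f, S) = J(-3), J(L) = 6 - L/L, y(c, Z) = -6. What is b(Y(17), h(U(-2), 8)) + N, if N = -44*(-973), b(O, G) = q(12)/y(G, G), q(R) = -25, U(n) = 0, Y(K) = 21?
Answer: 256897/6 ≈ 42816.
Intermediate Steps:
J(L) = 5 (J(L) = 6 - 1*1 = 6 - 1 = 5)
h(f, S) = 5
b(O, G) = 25/6 (b(O, G) = -25/(-6) = -25*(-⅙) = 25/6)
N = 42812
b(Y(17), h(U(-2), 8)) + N = 25/6 + 42812 = 256897/6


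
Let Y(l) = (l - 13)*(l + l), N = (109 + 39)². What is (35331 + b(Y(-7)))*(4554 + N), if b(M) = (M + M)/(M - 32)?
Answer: 28980267598/31 ≈ 9.3485e+8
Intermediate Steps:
N = 21904 (N = 148² = 21904)
Y(l) = 2*l*(-13 + l) (Y(l) = (-13 + l)*(2*l) = 2*l*(-13 + l))
b(M) = 2*M/(-32 + M) (b(M) = (2*M)/(-32 + M) = 2*M/(-32 + M))
(35331 + b(Y(-7)))*(4554 + N) = (35331 + 2*(2*(-7)*(-13 - 7))/(-32 + 2*(-7)*(-13 - 7)))*(4554 + 21904) = (35331 + 2*(2*(-7)*(-20))/(-32 + 2*(-7)*(-20)))*26458 = (35331 + 2*280/(-32 + 280))*26458 = (35331 + 2*280/248)*26458 = (35331 + 2*280*(1/248))*26458 = (35331 + 70/31)*26458 = (1095331/31)*26458 = 28980267598/31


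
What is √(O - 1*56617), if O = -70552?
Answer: I*√127169 ≈ 356.61*I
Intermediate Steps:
√(O - 1*56617) = √(-70552 - 1*56617) = √(-70552 - 56617) = √(-127169) = I*√127169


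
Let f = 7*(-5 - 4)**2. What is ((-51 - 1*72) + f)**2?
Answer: 197136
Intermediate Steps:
f = 567 (f = 7*(-9)**2 = 7*81 = 567)
((-51 - 1*72) + f)**2 = ((-51 - 1*72) + 567)**2 = ((-51 - 72) + 567)**2 = (-123 + 567)**2 = 444**2 = 197136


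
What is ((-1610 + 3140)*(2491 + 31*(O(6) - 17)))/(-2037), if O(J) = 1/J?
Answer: -1004275/679 ≈ -1479.1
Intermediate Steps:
((-1610 + 3140)*(2491 + 31*(O(6) - 17)))/(-2037) = ((-1610 + 3140)*(2491 + 31*(1/6 - 17)))/(-2037) = (1530*(2491 + 31*(⅙ - 17)))*(-1/2037) = (1530*(2491 + 31*(-101/6)))*(-1/2037) = (1530*(2491 - 3131/6))*(-1/2037) = (1530*(11815/6))*(-1/2037) = 3012825*(-1/2037) = -1004275/679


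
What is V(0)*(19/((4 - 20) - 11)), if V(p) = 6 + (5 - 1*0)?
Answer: -209/27 ≈ -7.7407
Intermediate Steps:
V(p) = 11 (V(p) = 6 + (5 + 0) = 6 + 5 = 11)
V(0)*(19/((4 - 20) - 11)) = 11*(19/((4 - 20) - 11)) = 11*(19/(-16 - 11)) = 11*(19/(-27)) = 11*(19*(-1/27)) = 11*(-19/27) = -209/27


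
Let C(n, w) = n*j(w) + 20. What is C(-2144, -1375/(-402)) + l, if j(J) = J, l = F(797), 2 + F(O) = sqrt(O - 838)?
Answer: -21946/3 + I*sqrt(41) ≈ -7315.3 + 6.4031*I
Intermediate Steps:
F(O) = -2 + sqrt(-838 + O) (F(O) = -2 + sqrt(O - 838) = -2 + sqrt(-838 + O))
l = -2 + I*sqrt(41) (l = -2 + sqrt(-838 + 797) = -2 + sqrt(-41) = -2 + I*sqrt(41) ≈ -2.0 + 6.4031*I)
C(n, w) = 20 + n*w (C(n, w) = n*w + 20 = 20 + n*w)
C(-2144, -1375/(-402)) + l = (20 - (-2948000)/(-402)) + (-2 + I*sqrt(41)) = (20 - (-2948000)*(-1)/402) + (-2 + I*sqrt(41)) = (20 - 2144*1375/402) + (-2 + I*sqrt(41)) = (20 - 22000/3) + (-2 + I*sqrt(41)) = -21940/3 + (-2 + I*sqrt(41)) = -21946/3 + I*sqrt(41)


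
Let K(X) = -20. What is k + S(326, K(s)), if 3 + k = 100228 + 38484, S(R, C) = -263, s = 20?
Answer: 138446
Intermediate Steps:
k = 138709 (k = -3 + (100228 + 38484) = -3 + 138712 = 138709)
k + S(326, K(s)) = 138709 - 263 = 138446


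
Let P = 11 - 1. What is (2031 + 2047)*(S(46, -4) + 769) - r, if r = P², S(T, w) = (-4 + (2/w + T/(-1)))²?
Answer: 27071603/2 ≈ 1.3536e+7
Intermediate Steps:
S(T, w) = (-4 - T + 2/w)² (S(T, w) = (-4 + (2/w + T*(-1)))² = (-4 + (2/w - T))² = (-4 + (-T + 2/w))² = (-4 - T + 2/w)²)
P = 10
r = 100 (r = 10² = 100)
(2031 + 2047)*(S(46, -4) + 769) - r = (2031 + 2047)*((-2 + 4*(-4) + 46*(-4))²/(-4)² + 769) - 1*100 = 4078*((-2 - 16 - 184)²/16 + 769) - 100 = 4078*((1/16)*(-202)² + 769) - 100 = 4078*((1/16)*40804 + 769) - 100 = 4078*(10201/4 + 769) - 100 = 4078*(13277/4) - 100 = 27071803/2 - 100 = 27071603/2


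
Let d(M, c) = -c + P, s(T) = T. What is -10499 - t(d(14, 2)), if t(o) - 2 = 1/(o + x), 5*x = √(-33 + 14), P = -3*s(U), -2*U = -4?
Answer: -17000919/1619 + 5*I*√19/1619 ≈ -10501.0 + 0.013462*I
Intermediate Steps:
U = 2 (U = -½*(-4) = 2)
P = -6 (P = -3*2 = -6)
x = I*√19/5 (x = √(-33 + 14)/5 = √(-19)/5 = (I*√19)/5 = I*√19/5 ≈ 0.87178*I)
d(M, c) = -6 - c (d(M, c) = -c - 6 = -6 - c)
t(o) = 2 + 1/(o + I*√19/5)
-10499 - t(d(14, 2)) = -10499 - (5 + 10*(-6 - 1*2) + 2*I*√19)/(5*(-6 - 1*2) + I*√19) = -10499 - (5 + 10*(-6 - 2) + 2*I*√19)/(5*(-6 - 2) + I*√19) = -10499 - (5 + 10*(-8) + 2*I*√19)/(5*(-8) + I*√19) = -10499 - (5 - 80 + 2*I*√19)/(-40 + I*√19) = -10499 - (-75 + 2*I*√19)/(-40 + I*√19)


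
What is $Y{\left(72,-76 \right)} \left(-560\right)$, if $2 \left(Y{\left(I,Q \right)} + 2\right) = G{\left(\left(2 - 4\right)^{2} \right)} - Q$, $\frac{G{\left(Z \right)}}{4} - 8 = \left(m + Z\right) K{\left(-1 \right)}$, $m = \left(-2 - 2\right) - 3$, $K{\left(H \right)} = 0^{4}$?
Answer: $-29120$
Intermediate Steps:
$K{\left(H \right)} = 0$
$m = -7$ ($m = -4 - 3 = -7$)
$G{\left(Z \right)} = 32$ ($G{\left(Z \right)} = 32 + 4 \left(-7 + Z\right) 0 = 32 + 4 \cdot 0 = 32 + 0 = 32$)
$Y{\left(I,Q \right)} = 14 - \frac{Q}{2}$ ($Y{\left(I,Q \right)} = -2 + \frac{32 - Q}{2} = -2 - \left(-16 + \frac{Q}{2}\right) = 14 - \frac{Q}{2}$)
$Y{\left(72,-76 \right)} \left(-560\right) = \left(14 - -38\right) \left(-560\right) = \left(14 + 38\right) \left(-560\right) = 52 \left(-560\right) = -29120$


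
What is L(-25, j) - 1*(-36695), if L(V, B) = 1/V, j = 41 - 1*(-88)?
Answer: 917374/25 ≈ 36695.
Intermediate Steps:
j = 129 (j = 41 + 88 = 129)
L(-25, j) - 1*(-36695) = 1/(-25) - 1*(-36695) = -1/25 + 36695 = 917374/25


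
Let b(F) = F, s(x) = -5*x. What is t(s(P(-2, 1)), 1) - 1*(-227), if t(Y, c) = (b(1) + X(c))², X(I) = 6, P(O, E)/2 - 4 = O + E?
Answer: 276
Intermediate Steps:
P(O, E) = 8 + 2*E + 2*O (P(O, E) = 8 + 2*(O + E) = 8 + 2*(E + O) = 8 + (2*E + 2*O) = 8 + 2*E + 2*O)
t(Y, c) = 49 (t(Y, c) = (1 + 6)² = 7² = 49)
t(s(P(-2, 1)), 1) - 1*(-227) = 49 - 1*(-227) = 49 + 227 = 276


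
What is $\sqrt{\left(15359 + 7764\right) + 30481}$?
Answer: $6 \sqrt{1489} \approx 231.53$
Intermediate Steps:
$\sqrt{\left(15359 + 7764\right) + 30481} = \sqrt{23123 + 30481} = \sqrt{53604} = 6 \sqrt{1489}$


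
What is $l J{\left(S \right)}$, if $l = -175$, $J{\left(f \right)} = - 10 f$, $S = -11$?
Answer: $-19250$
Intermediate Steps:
$l J{\left(S \right)} = - 175 \left(\left(-10\right) \left(-11\right)\right) = \left(-175\right) 110 = -19250$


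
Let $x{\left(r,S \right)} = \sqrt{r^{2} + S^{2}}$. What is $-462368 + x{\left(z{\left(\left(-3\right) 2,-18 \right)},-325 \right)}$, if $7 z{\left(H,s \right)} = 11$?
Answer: $-462368 + \frac{\sqrt{5175746}}{7} \approx -4.6204 \cdot 10^{5}$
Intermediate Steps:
$z{\left(H,s \right)} = \frac{11}{7}$ ($z{\left(H,s \right)} = \frac{1}{7} \cdot 11 = \frac{11}{7}$)
$x{\left(r,S \right)} = \sqrt{S^{2} + r^{2}}$
$-462368 + x{\left(z{\left(\left(-3\right) 2,-18 \right)},-325 \right)} = -462368 + \sqrt{\left(-325\right)^{2} + \left(\frac{11}{7}\right)^{2}} = -462368 + \sqrt{105625 + \frac{121}{49}} = -462368 + \sqrt{\frac{5175746}{49}} = -462368 + \frac{\sqrt{5175746}}{7}$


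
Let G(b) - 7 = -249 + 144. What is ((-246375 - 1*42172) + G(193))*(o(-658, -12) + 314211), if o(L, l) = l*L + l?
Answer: -92971111275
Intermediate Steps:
o(L, l) = l + L*l (o(L, l) = L*l + l = l + L*l)
G(b) = -98 (G(b) = 7 + (-249 + 144) = 7 - 105 = -98)
((-246375 - 1*42172) + G(193))*(o(-658, -12) + 314211) = ((-246375 - 1*42172) - 98)*(-12*(1 - 658) + 314211) = ((-246375 - 42172) - 98)*(-12*(-657) + 314211) = (-288547 - 98)*(7884 + 314211) = -288645*322095 = -92971111275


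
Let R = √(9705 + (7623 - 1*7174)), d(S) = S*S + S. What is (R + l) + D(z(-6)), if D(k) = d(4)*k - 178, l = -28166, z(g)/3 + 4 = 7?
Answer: -28164 + √10154 ≈ -28063.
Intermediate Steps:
z(g) = 9 (z(g) = -12 + 3*7 = -12 + 21 = 9)
d(S) = S + S² (d(S) = S² + S = S + S²)
R = √10154 (R = √(9705 + (7623 - 7174)) = √(9705 + 449) = √10154 ≈ 100.77)
D(k) = -178 + 20*k (D(k) = (4*(1 + 4))*k - 178 = (4*5)*k - 178 = 20*k - 178 = -178 + 20*k)
(R + l) + D(z(-6)) = (√10154 - 28166) + (-178 + 20*9) = (-28166 + √10154) + (-178 + 180) = (-28166 + √10154) + 2 = -28164 + √10154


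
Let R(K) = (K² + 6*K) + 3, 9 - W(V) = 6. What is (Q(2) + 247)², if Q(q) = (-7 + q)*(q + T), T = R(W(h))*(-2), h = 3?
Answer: 288369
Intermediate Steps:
W(V) = 3 (W(V) = 9 - 1*6 = 9 - 6 = 3)
R(K) = 3 + K² + 6*K
T = -60 (T = (3 + 3² + 6*3)*(-2) = (3 + 9 + 18)*(-2) = 30*(-2) = -60)
Q(q) = (-60 + q)*(-7 + q) (Q(q) = (-7 + q)*(q - 60) = (-7 + q)*(-60 + q) = (-60 + q)*(-7 + q))
(Q(2) + 247)² = ((420 + 2² - 67*2) + 247)² = ((420 + 4 - 134) + 247)² = (290 + 247)² = 537² = 288369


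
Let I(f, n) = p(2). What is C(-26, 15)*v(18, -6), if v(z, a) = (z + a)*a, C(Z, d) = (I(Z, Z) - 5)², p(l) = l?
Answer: -648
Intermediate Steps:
I(f, n) = 2
C(Z, d) = 9 (C(Z, d) = (2 - 5)² = (-3)² = 9)
v(z, a) = a*(a + z) (v(z, a) = (a + z)*a = a*(a + z))
C(-26, 15)*v(18, -6) = 9*(-6*(-6 + 18)) = 9*(-6*12) = 9*(-72) = -648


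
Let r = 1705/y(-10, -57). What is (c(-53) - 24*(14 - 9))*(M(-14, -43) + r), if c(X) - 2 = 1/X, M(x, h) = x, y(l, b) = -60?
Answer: 1061265/212 ≈ 5006.0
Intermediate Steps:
r = -341/12 (r = 1705/(-60) = 1705*(-1/60) = -341/12 ≈ -28.417)
c(X) = 2 + 1/X
(c(-53) - 24*(14 - 9))*(M(-14, -43) + r) = ((2 + 1/(-53)) - 24*(14 - 9))*(-14 - 341/12) = ((2 - 1/53) - 24*5)*(-509/12) = (105/53 - 120)*(-509/12) = -6255/53*(-509/12) = 1061265/212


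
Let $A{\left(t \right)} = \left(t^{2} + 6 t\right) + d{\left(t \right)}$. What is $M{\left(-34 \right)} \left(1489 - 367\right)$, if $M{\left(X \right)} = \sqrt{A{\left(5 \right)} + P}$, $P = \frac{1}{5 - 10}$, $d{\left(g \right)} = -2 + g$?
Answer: $\frac{19074 \sqrt{5}}{5} \approx 8530.2$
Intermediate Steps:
$A{\left(t \right)} = -2 + t^{2} + 7 t$ ($A{\left(t \right)} = \left(t^{2} + 6 t\right) + \left(-2 + t\right) = -2 + t^{2} + 7 t$)
$P = - \frac{1}{5}$ ($P = \frac{1}{-5} = - \frac{1}{5} \approx -0.2$)
$M{\left(X \right)} = \frac{17 \sqrt{5}}{5}$ ($M{\left(X \right)} = \sqrt{\left(-2 + 5^{2} + 7 \cdot 5\right) - \frac{1}{5}} = \sqrt{\left(-2 + 25 + 35\right) - \frac{1}{5}} = \sqrt{58 - \frac{1}{5}} = \sqrt{\frac{289}{5}} = \frac{17 \sqrt{5}}{5}$)
$M{\left(-34 \right)} \left(1489 - 367\right) = \frac{17 \sqrt{5}}{5} \left(1489 - 367\right) = \frac{17 \sqrt{5}}{5} \cdot 1122 = \frac{19074 \sqrt{5}}{5}$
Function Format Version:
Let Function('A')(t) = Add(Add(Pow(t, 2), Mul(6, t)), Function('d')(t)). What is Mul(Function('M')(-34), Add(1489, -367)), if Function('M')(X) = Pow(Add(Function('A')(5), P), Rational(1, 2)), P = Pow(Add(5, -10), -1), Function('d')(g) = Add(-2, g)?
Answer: Mul(Rational(19074, 5), Pow(5, Rational(1, 2))) ≈ 8530.2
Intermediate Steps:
Function('A')(t) = Add(-2, Pow(t, 2), Mul(7, t)) (Function('A')(t) = Add(Add(Pow(t, 2), Mul(6, t)), Add(-2, t)) = Add(-2, Pow(t, 2), Mul(7, t)))
P = Rational(-1, 5) (P = Pow(-5, -1) = Rational(-1, 5) ≈ -0.20000)
Function('M')(X) = Mul(Rational(17, 5), Pow(5, Rational(1, 2))) (Function('M')(X) = Pow(Add(Add(-2, Pow(5, 2), Mul(7, 5)), Rational(-1, 5)), Rational(1, 2)) = Pow(Add(Add(-2, 25, 35), Rational(-1, 5)), Rational(1, 2)) = Pow(Add(58, Rational(-1, 5)), Rational(1, 2)) = Pow(Rational(289, 5), Rational(1, 2)) = Mul(Rational(17, 5), Pow(5, Rational(1, 2))))
Mul(Function('M')(-34), Add(1489, -367)) = Mul(Mul(Rational(17, 5), Pow(5, Rational(1, 2))), Add(1489, -367)) = Mul(Mul(Rational(17, 5), Pow(5, Rational(1, 2))), 1122) = Mul(Rational(19074, 5), Pow(5, Rational(1, 2)))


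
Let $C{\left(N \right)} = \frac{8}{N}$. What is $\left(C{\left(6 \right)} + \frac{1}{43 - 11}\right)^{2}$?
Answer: $\frac{17161}{9216} \approx 1.8621$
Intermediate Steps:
$\left(C{\left(6 \right)} + \frac{1}{43 - 11}\right)^{2} = \left(\frac{8}{6} + \frac{1}{43 - 11}\right)^{2} = \left(8 \cdot \frac{1}{6} + \frac{1}{32}\right)^{2} = \left(\frac{4}{3} + \frac{1}{32}\right)^{2} = \left(\frac{131}{96}\right)^{2} = \frac{17161}{9216}$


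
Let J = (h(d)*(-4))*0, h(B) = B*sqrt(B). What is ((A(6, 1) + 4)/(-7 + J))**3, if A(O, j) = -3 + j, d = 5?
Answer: -8/343 ≈ -0.023324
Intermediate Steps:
h(B) = B**(3/2)
J = 0 (J = (5**(3/2)*(-4))*0 = ((5*sqrt(5))*(-4))*0 = -20*sqrt(5)*0 = 0)
((A(6, 1) + 4)/(-7 + J))**3 = (((-3 + 1) + 4)/(-7 + 0))**3 = ((-2 + 4)/(-7))**3 = (2*(-1/7))**3 = (-2/7)**3 = -8/343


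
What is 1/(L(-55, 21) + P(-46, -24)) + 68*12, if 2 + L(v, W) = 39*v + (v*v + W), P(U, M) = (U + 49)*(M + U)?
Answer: 562225/689 ≈ 816.00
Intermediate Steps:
P(U, M) = (49 + U)*(M + U)
L(v, W) = -2 + W + v² + 39*v (L(v, W) = -2 + (39*v + (v*v + W)) = -2 + (39*v + (v² + W)) = -2 + (39*v + (W + v²)) = -2 + (W + v² + 39*v) = -2 + W + v² + 39*v)
1/(L(-55, 21) + P(-46, -24)) + 68*12 = 1/((-2 + 21 + (-55)² + 39*(-55)) + ((-46)² + 49*(-24) + 49*(-46) - 24*(-46))) + 68*12 = 1/((-2 + 21 + 3025 - 2145) + (2116 - 1176 - 2254 + 1104)) + 816 = 1/(899 - 210) + 816 = 1/689 + 816 = 562225/689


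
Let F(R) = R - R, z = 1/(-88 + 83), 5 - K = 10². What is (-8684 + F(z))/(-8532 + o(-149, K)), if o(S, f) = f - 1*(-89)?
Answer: 4342/4269 ≈ 1.0171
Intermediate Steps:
K = -95 (K = 5 - 1*10² = 5 - 1*100 = 5 - 100 = -95)
z = -⅕ (z = 1/(-5) = -⅕ ≈ -0.20000)
F(R) = 0
o(S, f) = 89 + f (o(S, f) = f + 89 = 89 + f)
(-8684 + F(z))/(-8532 + o(-149, K)) = (-8684 + 0)/(-8532 + (89 - 95)) = -8684/(-8532 - 6) = -8684/(-8538) = -8684*(-1/8538) = 4342/4269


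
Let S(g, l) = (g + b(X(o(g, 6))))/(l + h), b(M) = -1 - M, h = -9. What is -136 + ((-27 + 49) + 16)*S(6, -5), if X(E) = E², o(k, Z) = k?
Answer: -363/7 ≈ -51.857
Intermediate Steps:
S(g, l) = (-1 + g - g²)/(-9 + l) (S(g, l) = (g + (-1 - g²))/(l - 9) = (-1 + g - g²)/(-9 + l))
-136 + ((-27 + 49) + 16)*S(6, -5) = -136 + ((-27 + 49) + 16)*((-1 + 6 - 1*6²)/(-9 - 5)) = -136 + (22 + 16)*((-1 + 6 - 1*36)/(-14)) = -136 + 38*(-(-1 + 6 - 36)/14) = -136 + 38*(-1/14*(-31)) = -136 + 38*(31/14) = -136 + 589/7 = -363/7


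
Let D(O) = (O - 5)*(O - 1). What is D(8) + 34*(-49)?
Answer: -1645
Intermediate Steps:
D(O) = (-1 + O)*(-5 + O) (D(O) = (-5 + O)*(-1 + O) = (-1 + O)*(-5 + O))
D(8) + 34*(-49) = (5 + 8² - 6*8) + 34*(-49) = (5 + 64 - 48) - 1666 = 21 - 1666 = -1645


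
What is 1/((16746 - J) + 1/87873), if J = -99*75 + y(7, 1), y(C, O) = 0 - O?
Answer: 87873/2124066157 ≈ 4.1370e-5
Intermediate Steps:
y(C, O) = -O
J = -7426 (J = -99*75 - 1*1 = -7425 - 1 = -7426)
1/((16746 - J) + 1/87873) = 1/((16746 - 1*(-7426)) + 1/87873) = 1/((16746 + 7426) + 1/87873) = 1/(24172 + 1/87873) = 1/(2124066157/87873) = 87873/2124066157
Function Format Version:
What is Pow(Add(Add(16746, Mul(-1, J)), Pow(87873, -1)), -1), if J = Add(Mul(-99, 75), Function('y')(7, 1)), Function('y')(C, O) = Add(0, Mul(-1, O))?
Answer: Rational(87873, 2124066157) ≈ 4.1370e-5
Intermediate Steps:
Function('y')(C, O) = Mul(-1, O)
J = -7426 (J = Add(Mul(-99, 75), Mul(-1, 1)) = Add(-7425, -1) = -7426)
Pow(Add(Add(16746, Mul(-1, J)), Pow(87873, -1)), -1) = Pow(Add(Add(16746, Mul(-1, -7426)), Pow(87873, -1)), -1) = Pow(Add(Add(16746, 7426), Rational(1, 87873)), -1) = Pow(Add(24172, Rational(1, 87873)), -1) = Pow(Rational(2124066157, 87873), -1) = Rational(87873, 2124066157)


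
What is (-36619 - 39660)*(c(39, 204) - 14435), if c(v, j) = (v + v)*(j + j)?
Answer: -1326415531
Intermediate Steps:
c(v, j) = 4*j*v (c(v, j) = (2*v)*(2*j) = 4*j*v)
(-36619 - 39660)*(c(39, 204) - 14435) = (-36619 - 39660)*(4*204*39 - 14435) = -76279*(31824 - 14435) = -76279*17389 = -1326415531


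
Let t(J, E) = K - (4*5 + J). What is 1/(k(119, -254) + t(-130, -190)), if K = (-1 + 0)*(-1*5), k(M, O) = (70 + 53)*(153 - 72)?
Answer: 1/10078 ≈ 9.9226e-5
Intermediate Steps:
k(M, O) = 9963 (k(M, O) = 123*81 = 9963)
K = 5 (K = -1*(-5) = 5)
t(J, E) = -15 - J (t(J, E) = 5 - (4*5 + J) = 5 - (20 + J) = 5 + (-20 - J) = -15 - J)
1/(k(119, -254) + t(-130, -190)) = 1/(9963 + (-15 - 1*(-130))) = 1/(9963 + (-15 + 130)) = 1/(9963 + 115) = 1/10078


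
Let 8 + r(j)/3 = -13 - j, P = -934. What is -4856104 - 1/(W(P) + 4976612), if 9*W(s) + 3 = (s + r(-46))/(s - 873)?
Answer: -393027011531465239/80934636394 ≈ -4.8561e+6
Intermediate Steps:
r(j) = -63 - 3*j (r(j) = -24 + 3*(-13 - j) = -24 + (-39 - 3*j) = -63 - 3*j)
W(s) = -⅓ + (75 + s)/(9*(-873 + s)) (W(s) = -⅓ + ((s + (-63 - 3*(-46)))/(s - 873))/9 = -⅓ + ((s + (-63 + 138))/(-873 + s))/9 = -⅓ + ((s + 75)/(-873 + s))/9 = -⅓ + ((75 + s)/(-873 + s))/9 = -⅓ + (75 + s)/(9*(-873 + s)))
-4856104 - 1/(W(P) + 4976612) = -4856104 - 1/(2*(1347 - 1*(-934))/(9*(-873 - 934)) + 4976612) = -4856104 - 1/((2/9)*(1347 + 934)/(-1807) + 4976612) = -4856104 - 1/((2/9)*(-1/1807)*2281 + 4976612) = -4856104 - 1/(-4562/16263 + 4976612) = -4856104 - 1/80934636394/16263 = -4856104 - 1*16263/80934636394 = -4856104 - 16263/80934636394 = -393027011531465239/80934636394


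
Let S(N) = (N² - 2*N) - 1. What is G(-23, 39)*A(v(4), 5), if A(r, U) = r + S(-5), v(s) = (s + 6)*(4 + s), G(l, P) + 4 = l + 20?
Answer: -798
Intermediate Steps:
G(l, P) = 16 + l (G(l, P) = -4 + (l + 20) = -4 + (20 + l) = 16 + l)
S(N) = -1 + N² - 2*N
v(s) = (4 + s)*(6 + s) (v(s) = (6 + s)*(4 + s) = (4 + s)*(6 + s))
A(r, U) = 34 + r (A(r, U) = r + (-1 + (-5)² - 2*(-5)) = r + (-1 + 25 + 10) = r + 34 = 34 + r)
G(-23, 39)*A(v(4), 5) = (16 - 23)*(34 + (24 + 4² + 10*4)) = -7*(34 + (24 + 16 + 40)) = -7*(34 + 80) = -7*114 = -798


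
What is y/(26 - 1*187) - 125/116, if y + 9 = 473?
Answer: -73949/18676 ≈ -3.9596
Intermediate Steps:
y = 464 (y = -9 + 473 = 464)
y/(26 - 1*187) - 125/116 = 464/(26 - 1*187) - 125/116 = 464/(26 - 187) - 125*1/116 = 464/(-161) - 125/116 = 464*(-1/161) - 125/116 = -464/161 - 125/116 = -73949/18676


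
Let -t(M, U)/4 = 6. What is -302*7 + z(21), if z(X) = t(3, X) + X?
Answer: -2117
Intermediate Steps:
t(M, U) = -24 (t(M, U) = -4*6 = -24)
z(X) = -24 + X
-302*7 + z(21) = -302*7 + (-24 + 21) = -2114 - 3 = -2117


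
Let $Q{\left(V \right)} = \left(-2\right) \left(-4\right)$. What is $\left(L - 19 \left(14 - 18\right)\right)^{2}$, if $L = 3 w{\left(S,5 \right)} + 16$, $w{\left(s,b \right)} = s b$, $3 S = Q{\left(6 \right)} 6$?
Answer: $110224$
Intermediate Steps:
$Q{\left(V \right)} = 8$
$S = 16$ ($S = \frac{8 \cdot 6}{3} = \frac{1}{3} \cdot 48 = 16$)
$w{\left(s,b \right)} = b s$
$L = 256$ ($L = 3 \cdot 5 \cdot 16 + 16 = 3 \cdot 80 + 16 = 240 + 16 = 256$)
$\left(L - 19 \left(14 - 18\right)\right)^{2} = \left(256 - 19 \left(14 - 18\right)\right)^{2} = \left(256 - -76\right)^{2} = \left(256 + 76\right)^{2} = 332^{2} = 110224$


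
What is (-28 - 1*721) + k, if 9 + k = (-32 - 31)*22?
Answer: -2144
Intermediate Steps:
k = -1395 (k = -9 + (-32 - 31)*22 = -9 - 63*22 = -9 - 1386 = -1395)
(-28 - 1*721) + k = (-28 - 1*721) - 1395 = (-28 - 721) - 1395 = -749 - 1395 = -2144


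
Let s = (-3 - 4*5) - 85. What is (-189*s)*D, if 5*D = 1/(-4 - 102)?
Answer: -10206/265 ≈ -38.513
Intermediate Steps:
s = -108 (s = (-3 - 20) - 85 = -23 - 85 = -108)
D = -1/530 (D = 1/(5*(-4 - 102)) = (⅕)/(-106) = (⅕)*(-1/106) = -1/530 ≈ -0.0018868)
(-189*s)*D = -189*(-108)*(-1/530) = 20412*(-1/530) = -10206/265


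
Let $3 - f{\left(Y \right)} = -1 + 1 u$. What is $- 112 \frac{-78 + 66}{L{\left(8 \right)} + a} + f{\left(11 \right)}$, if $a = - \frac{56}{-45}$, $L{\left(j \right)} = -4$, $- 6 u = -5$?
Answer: $- \frac{90131}{186} \approx -484.58$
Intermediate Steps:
$u = \frac{5}{6}$ ($u = \left(- \frac{1}{6}\right) \left(-5\right) = \frac{5}{6} \approx 0.83333$)
$a = \frac{56}{45}$ ($a = \left(-56\right) \left(- \frac{1}{45}\right) = \frac{56}{45} \approx 1.2444$)
$f{\left(Y \right)} = \frac{19}{6}$ ($f{\left(Y \right)} = 3 - \left(-1 + 1 \cdot \frac{5}{6}\right) = 3 - \left(-1 + \frac{5}{6}\right) = 3 - - \frac{1}{6} = 3 + \frac{1}{6} = \frac{19}{6}$)
$- 112 \frac{-78 + 66}{L{\left(8 \right)} + a} + f{\left(11 \right)} = - 112 \frac{-78 + 66}{-4 + \frac{56}{45}} + \frac{19}{6} = - 112 \left(- \frac{12}{- \frac{124}{45}}\right) + \frac{19}{6} = - 112 \left(\left(-12\right) \left(- \frac{45}{124}\right)\right) + \frac{19}{6} = \left(-112\right) \frac{135}{31} + \frac{19}{6} = - \frac{15120}{31} + \frac{19}{6} = - \frac{90131}{186}$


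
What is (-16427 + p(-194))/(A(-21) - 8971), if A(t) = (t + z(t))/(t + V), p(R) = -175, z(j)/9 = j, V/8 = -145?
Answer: 19606962/10594541 ≈ 1.8507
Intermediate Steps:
V = -1160 (V = 8*(-145) = -1160)
z(j) = 9*j
A(t) = 10*t/(-1160 + t) (A(t) = (t + 9*t)/(t - 1160) = (10*t)/(-1160 + t) = 10*t/(-1160 + t))
(-16427 + p(-194))/(A(-21) - 8971) = (-16427 - 175)/(10*(-21)/(-1160 - 21) - 8971) = -16602/(10*(-21)/(-1181) - 8971) = -16602/(10*(-21)*(-1/1181) - 8971) = -16602/(210/1181 - 8971) = -16602/(-10594541/1181) = -16602*(-1181/10594541) = 19606962/10594541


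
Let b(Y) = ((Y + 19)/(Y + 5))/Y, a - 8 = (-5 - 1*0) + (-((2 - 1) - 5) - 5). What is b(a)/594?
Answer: 1/396 ≈ 0.0025253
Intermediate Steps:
a = 2 (a = 8 + ((-5 - 1*0) + (-((2 - 1) - 5) - 5)) = 8 + ((-5 + 0) + (-(1 - 5) - 5)) = 8 + (-5 + (-1*(-4) - 5)) = 8 + (-5 + (4 - 5)) = 8 + (-5 - 1) = 8 - 6 = 2)
b(Y) = (19 + Y)/(Y*(5 + Y)) (b(Y) = ((19 + Y)/(5 + Y))/Y = (19 + Y)/(Y*(5 + Y)))
b(a)/594 = ((19 + 2)/(2*(5 + 2)))/594 = ((½)*21/7)*(1/594) = ((½)*(⅐)*21)*(1/594) = (3/2)*(1/594) = 1/396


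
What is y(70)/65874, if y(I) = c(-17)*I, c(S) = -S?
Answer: 595/32937 ≈ 0.018065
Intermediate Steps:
y(I) = 17*I (y(I) = (-1*(-17))*I = 17*I)
y(70)/65874 = (17*70)/65874 = 1190*(1/65874) = 595/32937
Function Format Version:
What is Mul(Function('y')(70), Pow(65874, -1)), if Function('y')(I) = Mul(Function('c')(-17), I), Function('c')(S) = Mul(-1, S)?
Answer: Rational(595, 32937) ≈ 0.018065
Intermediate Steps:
Function('y')(I) = Mul(17, I) (Function('y')(I) = Mul(Mul(-1, -17), I) = Mul(17, I))
Mul(Function('y')(70), Pow(65874, -1)) = Mul(Mul(17, 70), Pow(65874, -1)) = Mul(1190, Rational(1, 65874)) = Rational(595, 32937)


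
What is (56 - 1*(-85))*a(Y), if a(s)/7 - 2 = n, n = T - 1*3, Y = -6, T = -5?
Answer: -5922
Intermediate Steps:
n = -8 (n = -5 - 1*3 = -5 - 3 = -8)
a(s) = -42 (a(s) = 14 + 7*(-8) = 14 - 56 = -42)
(56 - 1*(-85))*a(Y) = (56 - 1*(-85))*(-42) = (56 + 85)*(-42) = 141*(-42) = -5922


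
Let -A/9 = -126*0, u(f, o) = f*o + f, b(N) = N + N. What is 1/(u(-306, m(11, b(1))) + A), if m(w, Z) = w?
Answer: -1/3672 ≈ -0.00027233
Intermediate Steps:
b(N) = 2*N
u(f, o) = f + f*o
A = 0 (A = -(-1134)*0 = -9*0 = 0)
1/(u(-306, m(11, b(1))) + A) = 1/(-306*(1 + 11) + 0) = 1/(-306*12 + 0) = 1/(-3672 + 0) = 1/(-3672) = -1/3672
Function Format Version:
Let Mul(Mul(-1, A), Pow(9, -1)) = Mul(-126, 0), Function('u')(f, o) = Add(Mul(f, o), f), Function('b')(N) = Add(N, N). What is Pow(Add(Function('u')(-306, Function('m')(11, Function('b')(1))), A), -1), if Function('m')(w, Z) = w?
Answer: Rational(-1, 3672) ≈ -0.00027233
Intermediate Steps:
Function('b')(N) = Mul(2, N)
Function('u')(f, o) = Add(f, Mul(f, o))
A = 0 (A = Mul(-9, Mul(-126, 0)) = Mul(-9, 0) = 0)
Pow(Add(Function('u')(-306, Function('m')(11, Function('b')(1))), A), -1) = Pow(Add(Mul(-306, Add(1, 11)), 0), -1) = Pow(Add(Mul(-306, 12), 0), -1) = Pow(Add(-3672, 0), -1) = Pow(-3672, -1) = Rational(-1, 3672)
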